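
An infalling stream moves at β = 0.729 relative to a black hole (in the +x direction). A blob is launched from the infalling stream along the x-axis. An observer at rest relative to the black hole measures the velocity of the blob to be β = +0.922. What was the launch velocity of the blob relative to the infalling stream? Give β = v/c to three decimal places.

β = +0.589

Invert the composition law: u' = (u − v)/(1 − uv/c²).
u' = (0.922 − 0.729) / (1 − (0.922)(0.729)) = 0.1930/0.3279 = 0.5887.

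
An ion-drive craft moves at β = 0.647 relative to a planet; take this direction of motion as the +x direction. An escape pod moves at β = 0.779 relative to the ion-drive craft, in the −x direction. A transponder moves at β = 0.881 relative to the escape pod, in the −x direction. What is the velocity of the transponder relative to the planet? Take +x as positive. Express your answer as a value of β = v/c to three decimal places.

Apply u = (u' + v)/(1 + u'v/c²) successively, working outward toward the planet.
Start: velocity of the ion-drive craft relative to the planet = 0.6470c.
Compose with the escape pod (u' = -0.779 in the ion-drive craft frame): u_1 = (-0.779 + 0.647) / (1 + (-0.779)·0.647) = -0.1320/0.4960 = -0.2661.
Compose with the transponder (u' = -0.881 in the escape pod frame): u_2 = (-0.881 + (-0.266)) / (1 + (-0.881)·(-0.266)) = -1.1471/1.2345 = -0.9293.

β = -0.929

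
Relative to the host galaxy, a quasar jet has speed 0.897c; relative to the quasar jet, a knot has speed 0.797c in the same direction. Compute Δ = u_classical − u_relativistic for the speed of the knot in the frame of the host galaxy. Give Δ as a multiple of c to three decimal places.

Galilean: u_cl = 0.797 + 0.897 = 1.6940.
Relativistic: u_rel = (0.797 + 0.897) / (1 + 0.797·0.897) = 1.6940/1.7149 = 0.9878.
Δ = 1.6940 − 0.9878 = 0.7062.
(The classical prediction exceeds c; the relativistic result does not.)

Δ = 0.706c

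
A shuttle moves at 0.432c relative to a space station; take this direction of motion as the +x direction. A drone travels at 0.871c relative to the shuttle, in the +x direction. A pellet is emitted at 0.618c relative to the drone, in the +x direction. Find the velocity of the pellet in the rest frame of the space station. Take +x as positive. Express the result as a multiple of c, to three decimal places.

Apply u = (u' + v)/(1 + u'v/c²) successively, working outward toward the space station.
Start: velocity of the shuttle relative to the space station = 0.4320c.
Compose with the drone (u' = 0.871 in the shuttle frame): u_1 = (0.871 + 0.432) / (1 + 0.871·0.432) = 1.3030/1.3763 = 0.9468.
Compose with the pellet (u' = 0.618 in the drone frame): u_2 = (0.618 + 0.947) / (1 + 0.618·0.947) = 1.5648/1.5851 = 0.9872.

0.987c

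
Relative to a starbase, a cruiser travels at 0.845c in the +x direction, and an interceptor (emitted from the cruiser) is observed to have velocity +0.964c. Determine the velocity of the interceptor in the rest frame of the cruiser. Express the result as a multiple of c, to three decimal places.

+0.642c

Invert the composition law: u' = (u − v)/(1 − uv/c²).
u' = (0.964 − 0.845) / (1 − (0.964)(0.845)) = 0.1190/0.1854 = 0.6418.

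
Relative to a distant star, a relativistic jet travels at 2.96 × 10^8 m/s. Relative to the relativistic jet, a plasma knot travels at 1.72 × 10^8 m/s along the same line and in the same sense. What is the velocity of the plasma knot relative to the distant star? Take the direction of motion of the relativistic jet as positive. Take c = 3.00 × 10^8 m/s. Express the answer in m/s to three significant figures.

In units of c (dividing by 3.00 × 10^8 m/s): v = 0.987, u' = 0.573.
u = (u' + v)/(1 + u'v/c²):
u = (0.573 + 0.987) / (1 + 0.573·0.987) = 1.5600/1.5657 = 0.9964
Converting back: u = 0.9964 × 3.00 × 10^8 m/s.

2.99 × 10^8 m/s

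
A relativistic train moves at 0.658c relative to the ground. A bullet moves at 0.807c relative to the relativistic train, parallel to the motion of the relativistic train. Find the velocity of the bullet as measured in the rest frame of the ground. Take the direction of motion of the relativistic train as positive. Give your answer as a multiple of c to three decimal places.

0.957c

With v = 0.658 and u' = 0.807 (in units of c),
u = (u' + v)/(1 + u'v/c²):
u = (0.807 + 0.658) / (1 + 0.807·0.658) = 1.4650/1.5310 = 0.9569
(Galilean addition would give +1.465c, exceeding c.)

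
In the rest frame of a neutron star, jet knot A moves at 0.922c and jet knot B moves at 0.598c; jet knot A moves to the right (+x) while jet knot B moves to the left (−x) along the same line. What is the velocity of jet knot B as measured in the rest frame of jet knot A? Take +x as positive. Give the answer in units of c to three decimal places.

-0.980c

β_A = 0.922, β_B = -0.598.
Transform to A's frame with the inverse velocity-addition law: u' = (u − v)/(1 − uv/c²), taking u = β_B and v = β_A.
u' = (-0.598 − 0.922) / (1 − (0.922)(-0.598)) = -1.5200/1.5514 = -0.9798.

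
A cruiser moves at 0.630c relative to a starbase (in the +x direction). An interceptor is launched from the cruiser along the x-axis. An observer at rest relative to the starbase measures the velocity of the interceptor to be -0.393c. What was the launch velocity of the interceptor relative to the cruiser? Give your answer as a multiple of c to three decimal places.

-0.820c

Invert the composition law: u' = (u − v)/(1 − uv/c²).
u' = (-0.393 − 0.630) / (1 − (-0.393)(0.630)) = -1.0230/1.2476 = -0.8200.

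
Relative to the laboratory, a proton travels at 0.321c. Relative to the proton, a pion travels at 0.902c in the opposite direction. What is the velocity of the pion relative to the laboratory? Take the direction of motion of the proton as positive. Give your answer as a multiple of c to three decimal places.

-0.818c

With v = 0.321 and u' = -0.902 (in units of c),
u = (u' + v)/(1 + u'v/c²):
u = (-0.902 + 0.321) / (1 + (-0.902)·0.321) = -0.5810/0.7105 = -0.8178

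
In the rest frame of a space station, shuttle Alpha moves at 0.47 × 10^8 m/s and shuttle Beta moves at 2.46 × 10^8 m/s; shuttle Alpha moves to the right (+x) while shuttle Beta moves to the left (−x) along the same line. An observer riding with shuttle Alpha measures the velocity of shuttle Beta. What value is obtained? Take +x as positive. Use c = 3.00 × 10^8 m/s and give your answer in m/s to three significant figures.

β_A = 0.157, β_B = -0.820 (dividing each by c = 3.00 × 10^8 m/s).
Transform to A's frame with the inverse velocity-addition law: u' = (u − v)/(1 − uv/c²), taking u = β_B and v = β_A.
u' = (-0.820 − 0.157) / (1 − (0.157)(-0.820)) = -0.9767/1.1285 = -0.8655.
u' = -0.8655 × 3.00 × 10^8 m/s.

-2.60 × 10^8 m/s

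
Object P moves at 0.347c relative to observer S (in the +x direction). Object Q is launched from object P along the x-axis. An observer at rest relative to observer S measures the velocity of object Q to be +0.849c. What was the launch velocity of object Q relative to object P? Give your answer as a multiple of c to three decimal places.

+0.712c

Invert the composition law: u' = (u − v)/(1 − uv/c²).
u' = (0.849 − 0.347) / (1 − (0.849)(0.347)) = 0.5020/0.7054 = 0.7117.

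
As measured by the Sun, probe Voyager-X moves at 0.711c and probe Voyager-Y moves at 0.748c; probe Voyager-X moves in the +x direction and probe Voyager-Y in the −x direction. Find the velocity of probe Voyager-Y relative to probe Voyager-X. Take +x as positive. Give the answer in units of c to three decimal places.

β_A = 0.711, β_B = -0.748.
Transform to A's frame with the inverse velocity-addition law: u' = (u − v)/(1 − uv/c²), taking u = β_B and v = β_A.
u' = (-0.748 − 0.711) / (1 − (0.711)(-0.748)) = -1.4590/1.5318 = -0.9525.

-0.952c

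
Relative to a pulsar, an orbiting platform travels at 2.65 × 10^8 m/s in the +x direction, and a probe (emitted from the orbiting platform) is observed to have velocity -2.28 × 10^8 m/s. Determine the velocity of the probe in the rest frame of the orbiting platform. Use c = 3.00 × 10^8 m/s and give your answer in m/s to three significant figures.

v = 0.883c, u = -0.760c.
Invert the composition law: u' = (u − v)/(1 − uv/c²).
u' = (-0.760 − 0.883) / (1 − (-0.760)(0.883)) = -1.6433/1.6713 = -0.9832.
u' = -0.9832 × 3.00 × 10^8 m/s.

-2.95 × 10^8 m/s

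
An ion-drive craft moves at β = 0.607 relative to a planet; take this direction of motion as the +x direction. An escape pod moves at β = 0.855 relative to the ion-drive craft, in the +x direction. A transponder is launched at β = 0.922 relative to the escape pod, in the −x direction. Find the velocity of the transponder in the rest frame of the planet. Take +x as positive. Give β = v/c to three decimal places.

β = +0.360

Apply u = (u' + v)/(1 + u'v/c²) successively, working outward toward the planet.
Start: velocity of the ion-drive craft relative to the planet = 0.6070c.
Compose with the escape pod (u' = 0.855 in the ion-drive craft frame): u_1 = (0.855 + 0.607) / (1 + 0.855·0.607) = 1.4620/1.5190 = 0.9625.
Compose with the transponder (u' = -0.922 in the escape pod frame): u_2 = (-0.922 + 0.962) / (1 + (-0.922)·0.962) = 0.0405/0.1126 = 0.3596.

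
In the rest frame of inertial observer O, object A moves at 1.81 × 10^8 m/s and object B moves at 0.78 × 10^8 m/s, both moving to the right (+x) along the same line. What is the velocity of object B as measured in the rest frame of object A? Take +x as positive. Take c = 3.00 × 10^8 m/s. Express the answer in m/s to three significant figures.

β_A = 0.603, β_B = 0.260 (dividing each by c = 3.00 × 10^8 m/s).
Transform to A's frame with the inverse velocity-addition law: u' = (u − v)/(1 − uv/c²), taking u = β_B and v = β_A.
u' = (0.260 − 0.603) / (1 − (0.603)(0.260)) = -0.3433/0.8431 = -0.4072.
u' = -0.4072 × 3.00 × 10^8 m/s.

-1.22 × 10^8 m/s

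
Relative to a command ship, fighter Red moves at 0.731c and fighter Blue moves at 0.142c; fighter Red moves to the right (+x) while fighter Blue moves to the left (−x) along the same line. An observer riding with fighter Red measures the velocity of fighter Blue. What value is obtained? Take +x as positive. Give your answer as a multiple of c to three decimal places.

-0.791c

β_A = 0.731, β_B = -0.142.
Transform to A's frame with the inverse velocity-addition law: u' = (u − v)/(1 − uv/c²), taking u = β_B and v = β_A.
u' = (-0.142 − 0.731) / (1 − (0.731)(-0.142)) = -0.8730/1.1038 = -0.7909.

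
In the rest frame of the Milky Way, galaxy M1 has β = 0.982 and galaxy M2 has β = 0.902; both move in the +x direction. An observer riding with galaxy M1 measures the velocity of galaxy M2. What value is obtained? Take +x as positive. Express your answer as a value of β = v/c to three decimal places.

β_A = 0.982, β_B = 0.902.
Transform to A's frame with the inverse velocity-addition law: u' = (u − v)/(1 − uv/c²), taking u = β_B and v = β_A.
u' = (0.902 − 0.982) / (1 − (0.982)(0.902)) = -0.0800/0.1142 = -0.7003.

β = -0.700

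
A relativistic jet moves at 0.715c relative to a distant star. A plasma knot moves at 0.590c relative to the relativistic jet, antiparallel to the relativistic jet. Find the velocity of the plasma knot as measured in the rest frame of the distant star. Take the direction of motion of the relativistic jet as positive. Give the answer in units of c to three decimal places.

+0.216c

With v = 0.715 and u' = -0.590 (in units of c),
u = (u' + v)/(1 + u'v/c²):
u = (-0.590 + 0.715) / (1 + (-0.590)·0.715) = 0.1250/0.5782 = 0.2162
(Galilean addition would give +0.125c.)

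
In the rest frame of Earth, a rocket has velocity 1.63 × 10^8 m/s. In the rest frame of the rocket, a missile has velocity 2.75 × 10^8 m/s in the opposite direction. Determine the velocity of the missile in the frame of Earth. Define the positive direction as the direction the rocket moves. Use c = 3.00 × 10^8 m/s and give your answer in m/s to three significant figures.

In units of c (dividing by 3.00 × 10^8 m/s): v = 0.543, u' = -0.917.
u = (u' + v)/(1 + u'v/c²):
u = (-0.917 + 0.543) / (1 + (-0.917)·0.543) = -0.3733/0.5019 = -0.7438
Converting back: u = -0.7438 × 3.00 × 10^8 m/s.

-2.23 × 10^8 m/s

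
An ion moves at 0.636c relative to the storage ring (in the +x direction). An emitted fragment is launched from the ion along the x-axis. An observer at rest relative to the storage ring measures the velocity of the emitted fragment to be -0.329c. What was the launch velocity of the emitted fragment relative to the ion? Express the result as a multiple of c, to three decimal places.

-0.798c

Invert the composition law: u' = (u − v)/(1 − uv/c²).
u' = (-0.329 − 0.636) / (1 − (-0.329)(0.636)) = -0.9650/1.2092 = -0.7980.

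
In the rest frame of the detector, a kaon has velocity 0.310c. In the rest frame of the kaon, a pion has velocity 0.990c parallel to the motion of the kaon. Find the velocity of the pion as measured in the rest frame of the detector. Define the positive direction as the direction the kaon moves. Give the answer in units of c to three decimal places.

With v = 0.310 and u' = 0.990 (in units of c),
u = (u' + v)/(1 + u'v/c²):
u = (0.990 + 0.310) / (1 + 0.990·0.310) = 1.3000/1.3069 = 0.9947

0.995c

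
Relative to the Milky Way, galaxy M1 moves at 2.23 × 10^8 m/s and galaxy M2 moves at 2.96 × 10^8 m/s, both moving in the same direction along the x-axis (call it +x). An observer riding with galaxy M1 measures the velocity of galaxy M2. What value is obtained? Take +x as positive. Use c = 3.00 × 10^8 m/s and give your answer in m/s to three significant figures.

+2.74 × 10^8 m/s

β_A = 0.743, β_B = 0.987 (dividing each by c = 3.00 × 10^8 m/s).
Transform to A's frame with the inverse velocity-addition law: u' = (u − v)/(1 − uv/c²), taking u = β_B and v = β_A.
u' = (0.987 − 0.743) / (1 − (0.743)(0.987)) = 0.2433/0.2666 = 0.9128.
u' = 0.9128 × 3.00 × 10^8 m/s.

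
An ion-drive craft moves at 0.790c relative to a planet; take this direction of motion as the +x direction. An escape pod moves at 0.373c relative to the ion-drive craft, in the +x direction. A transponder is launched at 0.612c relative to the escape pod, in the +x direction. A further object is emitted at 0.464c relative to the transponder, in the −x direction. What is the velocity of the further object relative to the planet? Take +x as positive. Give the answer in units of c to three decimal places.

Apply u = (u' + v)/(1 + u'v/c²) successively, working outward toward the planet.
Start: velocity of the ion-drive craft relative to the planet = 0.7900c.
Compose with the escape pod (u' = 0.373 in the ion-drive craft frame): u_1 = (0.373 + 0.790) / (1 + 0.373·0.790) = 1.1630/1.2947 = 0.8983.
Compose with the transponder (u' = 0.612 in the escape pod frame): u_2 = (0.612 + 0.898) / (1 + 0.612·0.898) = 1.5103/1.5498 = 0.9745.
Compose with the further object (u' = -0.464 in the transponder frame): u_3 = (-0.464 + 0.975) / (1 + (-0.464)·0.975) = 0.5105/0.5478 = 0.9320.

+0.932c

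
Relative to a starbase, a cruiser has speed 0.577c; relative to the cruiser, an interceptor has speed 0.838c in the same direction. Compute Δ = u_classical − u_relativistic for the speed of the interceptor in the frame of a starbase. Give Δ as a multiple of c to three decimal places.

Galilean: u_cl = 0.838 + 0.577 = 1.4150.
Relativistic: u_rel = (0.838 + 0.577) / (1 + 0.838·0.577) = 1.4150/1.4835 = 0.9538.
Δ = 1.4150 − 0.9538 = 0.4612.
(The classical prediction exceeds c; the relativistic result does not.)

Δ = 0.461c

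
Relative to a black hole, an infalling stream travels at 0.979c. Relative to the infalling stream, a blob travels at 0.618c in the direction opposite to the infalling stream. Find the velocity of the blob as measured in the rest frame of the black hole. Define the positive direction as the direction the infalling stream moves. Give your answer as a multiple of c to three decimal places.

+0.914c

With v = 0.979 and u' = -0.618 (in units of c),
u = (u' + v)/(1 + u'v/c²):
u = (-0.618 + 0.979) / (1 + (-0.618)·0.979) = 0.3610/0.3950 = 0.9140
(Galilean addition would give +0.361c.)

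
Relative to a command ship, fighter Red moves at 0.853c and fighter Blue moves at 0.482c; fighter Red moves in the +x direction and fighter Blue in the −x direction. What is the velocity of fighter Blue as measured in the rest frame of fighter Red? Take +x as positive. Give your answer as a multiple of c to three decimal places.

-0.946c

β_A = 0.853, β_B = -0.482.
Transform to A's frame with the inverse velocity-addition law: u' = (u − v)/(1 − uv/c²), taking u = β_B and v = β_A.
u' = (-0.482 − 0.853) / (1 − (0.853)(-0.482)) = -1.3350/1.4111 = -0.9460.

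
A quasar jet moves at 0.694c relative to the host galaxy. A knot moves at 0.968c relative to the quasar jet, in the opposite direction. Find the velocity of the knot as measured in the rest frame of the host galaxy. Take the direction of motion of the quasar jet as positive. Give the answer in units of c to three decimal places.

With v = 0.694 and u' = -0.968 (in units of c),
u = (u' + v)/(1 + u'v/c²):
u = (-0.968 + 0.694) / (1 + (-0.968)·0.694) = -0.2740/0.3282 = -0.8348
(Galilean addition would give -0.274c.)

-0.835c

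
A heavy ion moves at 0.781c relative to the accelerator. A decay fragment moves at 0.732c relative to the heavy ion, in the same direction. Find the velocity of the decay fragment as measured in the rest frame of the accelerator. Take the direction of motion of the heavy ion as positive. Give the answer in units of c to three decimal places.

0.963c

With v = 0.781 and u' = 0.732 (in units of c),
u = (u' + v)/(1 + u'v/c²):
u = (0.732 + 0.781) / (1 + 0.732·0.781) = 1.5130/1.5717 = 0.9627
(Galilean addition would give +1.513c, exceeding c.)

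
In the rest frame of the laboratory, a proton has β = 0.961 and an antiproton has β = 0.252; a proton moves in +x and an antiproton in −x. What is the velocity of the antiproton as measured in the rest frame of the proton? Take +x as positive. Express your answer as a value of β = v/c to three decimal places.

β = -0.977

β_A = 0.961, β_B = -0.252.
Transform to A's frame with the inverse velocity-addition law: u' = (u − v)/(1 − uv/c²), taking u = β_B and v = β_A.
u' = (-0.252 − 0.961) / (1 − (0.961)(-0.252)) = -1.2130/1.2422 = -0.9765.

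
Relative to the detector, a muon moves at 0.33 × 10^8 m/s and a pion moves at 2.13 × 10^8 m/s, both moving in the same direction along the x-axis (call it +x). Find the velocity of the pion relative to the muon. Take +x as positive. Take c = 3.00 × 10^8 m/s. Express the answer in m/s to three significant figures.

+1.95 × 10^8 m/s

β_A = 0.110, β_B = 0.710 (dividing each by c = 3.00 × 10^8 m/s).
Transform to A's frame with the inverse velocity-addition law: u' = (u − v)/(1 − uv/c²), taking u = β_B and v = β_A.
u' = (0.710 − 0.110) / (1 − (0.110)(0.710)) = 0.6000/0.9219 = 0.6508.
u' = 0.6508 × 3.00 × 10^8 m/s.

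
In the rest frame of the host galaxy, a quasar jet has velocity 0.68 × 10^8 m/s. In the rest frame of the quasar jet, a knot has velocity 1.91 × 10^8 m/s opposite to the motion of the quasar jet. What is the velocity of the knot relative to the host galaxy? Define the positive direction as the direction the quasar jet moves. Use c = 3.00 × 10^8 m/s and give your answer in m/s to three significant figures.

-1.44 × 10^8 m/s

In units of c (dividing by 3.00 × 10^8 m/s): v = 0.227, u' = -0.637.
u = (u' + v)/(1 + u'v/c²):
u = (-0.637 + 0.227) / (1 + (-0.637)·0.227) = -0.4100/0.8557 = -0.4791
Converting back: u = -0.4791 × 3.00 × 10^8 m/s.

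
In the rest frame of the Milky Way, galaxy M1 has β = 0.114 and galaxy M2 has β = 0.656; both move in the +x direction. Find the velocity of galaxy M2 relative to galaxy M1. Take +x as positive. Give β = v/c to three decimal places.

β = +0.586

β_A = 0.114, β_B = 0.656.
Transform to A's frame with the inverse velocity-addition law: u' = (u − v)/(1 − uv/c²), taking u = β_B and v = β_A.
u' = (0.656 − 0.114) / (1 − (0.114)(0.656)) = 0.5420/0.9252 = 0.5858.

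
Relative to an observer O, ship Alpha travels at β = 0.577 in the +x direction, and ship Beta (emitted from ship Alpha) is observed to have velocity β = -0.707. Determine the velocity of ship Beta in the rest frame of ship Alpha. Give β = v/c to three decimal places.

Invert the composition law: u' = (u − v)/(1 − uv/c²).
u' = (-0.707 − 0.577) / (1 − (-0.707)(0.577)) = -1.2840/1.4079 = -0.9120.

β = -0.912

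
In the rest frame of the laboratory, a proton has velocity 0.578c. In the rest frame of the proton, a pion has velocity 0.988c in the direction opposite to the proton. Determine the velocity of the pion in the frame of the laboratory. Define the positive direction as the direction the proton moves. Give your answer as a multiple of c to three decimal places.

-0.956c

With v = 0.578 and u' = -0.988 (in units of c),
u = (u' + v)/(1 + u'v/c²):
u = (-0.988 + 0.578) / (1 + (-0.988)·0.578) = -0.4100/0.4289 = -0.9559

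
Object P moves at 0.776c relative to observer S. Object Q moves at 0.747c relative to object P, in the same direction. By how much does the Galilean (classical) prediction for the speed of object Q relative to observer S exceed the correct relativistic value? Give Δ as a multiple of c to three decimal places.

Δ = 0.559c

Galilean: u_cl = 0.747 + 0.776 = 1.5230.
Relativistic: u_rel = (0.747 + 0.776) / (1 + 0.747·0.776) = 1.5230/1.5797 = 0.9641.
Δ = 1.5230 − 0.9641 = 0.5589.
(The classical prediction exceeds c; the relativistic result does not.)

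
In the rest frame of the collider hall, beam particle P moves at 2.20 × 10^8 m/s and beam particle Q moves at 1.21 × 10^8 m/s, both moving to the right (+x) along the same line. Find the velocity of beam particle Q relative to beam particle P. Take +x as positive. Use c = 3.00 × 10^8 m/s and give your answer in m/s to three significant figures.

β_A = 0.733, β_B = 0.403 (dividing each by c = 3.00 × 10^8 m/s).
Transform to A's frame with the inverse velocity-addition law: u' = (u − v)/(1 − uv/c²), taking u = β_B and v = β_A.
u' = (0.403 − 0.733) / (1 − (0.733)(0.403)) = -0.3300/0.7042 = -0.4686.
u' = -0.4686 × 3.00 × 10^8 m/s.

-1.41 × 10^8 m/s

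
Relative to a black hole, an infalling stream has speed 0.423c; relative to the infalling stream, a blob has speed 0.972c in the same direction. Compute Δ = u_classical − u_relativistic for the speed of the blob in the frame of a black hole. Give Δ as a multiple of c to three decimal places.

Galilean: u_cl = 0.972 + 0.423 = 1.3950.
Relativistic: u_rel = (0.972 + 0.423) / (1 + 0.972·0.423) = 1.3950/1.4112 = 0.9886.
Δ = 1.3950 − 0.9886 = 0.4064.
(The classical prediction exceeds c; the relativistic result does not.)

Δ = 0.406c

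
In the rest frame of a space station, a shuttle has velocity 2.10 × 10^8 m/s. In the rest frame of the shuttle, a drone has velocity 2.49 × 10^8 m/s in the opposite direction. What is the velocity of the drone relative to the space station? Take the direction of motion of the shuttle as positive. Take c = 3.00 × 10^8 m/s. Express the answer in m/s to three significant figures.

-9.31 × 10^7 m/s

In units of c (dividing by 3.00 × 10^8 m/s): v = 0.700, u' = -0.830.
u = (u' + v)/(1 + u'v/c²):
u = (-0.830 + 0.700) / (1 + (-0.830)·0.700) = -0.1300/0.4190 = -0.3103
(Galilean addition would give -0.130c.)
Converting back: u = -0.3103 × 3.00 × 10^8 m/s.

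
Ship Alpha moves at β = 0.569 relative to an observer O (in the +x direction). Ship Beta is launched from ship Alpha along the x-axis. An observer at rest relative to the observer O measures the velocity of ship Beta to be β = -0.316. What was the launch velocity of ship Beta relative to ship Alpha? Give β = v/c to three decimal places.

β = -0.750

Invert the composition law: u' = (u − v)/(1 − uv/c²).
u' = (-0.316 − 0.569) / (1 − (-0.316)(0.569)) = -0.8850/1.1798 = -0.7501.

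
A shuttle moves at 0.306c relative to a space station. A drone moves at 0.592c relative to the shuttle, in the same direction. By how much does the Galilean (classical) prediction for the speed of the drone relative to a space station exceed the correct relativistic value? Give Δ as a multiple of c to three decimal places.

Galilean: u_cl = 0.592 + 0.306 = 0.8980.
Relativistic: u_rel = (0.592 + 0.306) / (1 + 0.592·0.306) = 0.8980/1.1812 = 0.7603.
Δ = 0.8980 − 0.7603 = 0.1377.

Δ = 0.138c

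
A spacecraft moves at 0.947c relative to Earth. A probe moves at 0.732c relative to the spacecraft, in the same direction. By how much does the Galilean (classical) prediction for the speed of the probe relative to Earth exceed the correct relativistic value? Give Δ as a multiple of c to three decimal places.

Δ = 0.687c

Galilean: u_cl = 0.732 + 0.947 = 1.6790.
Relativistic: u_rel = (0.732 + 0.947) / (1 + 0.732·0.947) = 1.6790/1.6932 = 0.9916.
Δ = 1.6790 − 0.9916 = 0.6874.
(The classical prediction exceeds c; the relativistic result does not.)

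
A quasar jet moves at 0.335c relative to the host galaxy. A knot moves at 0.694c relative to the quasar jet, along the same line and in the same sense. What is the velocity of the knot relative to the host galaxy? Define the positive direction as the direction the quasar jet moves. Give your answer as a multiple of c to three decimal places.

0.835c

With v = 0.335 and u' = 0.694 (in units of c),
u = (u' + v)/(1 + u'v/c²):
u = (0.694 + 0.335) / (1 + 0.694·0.335) = 1.0290/1.2325 = 0.8349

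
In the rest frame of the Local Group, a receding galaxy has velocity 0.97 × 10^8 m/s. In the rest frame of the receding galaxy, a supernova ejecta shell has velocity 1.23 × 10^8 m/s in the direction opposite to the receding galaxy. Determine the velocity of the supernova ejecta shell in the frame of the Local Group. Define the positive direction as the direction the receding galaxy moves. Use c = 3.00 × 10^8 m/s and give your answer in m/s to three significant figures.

In units of c (dividing by 3.00 × 10^8 m/s): v = 0.323, u' = -0.410.
u = (u' + v)/(1 + u'v/c²):
u = (-0.410 + 0.323) / (1 + (-0.410)·0.323) = -0.0867/0.8674 = -0.0999
Converting back: u = -0.0999 × 3.00 × 10^8 m/s.

-3.00 × 10^7 m/s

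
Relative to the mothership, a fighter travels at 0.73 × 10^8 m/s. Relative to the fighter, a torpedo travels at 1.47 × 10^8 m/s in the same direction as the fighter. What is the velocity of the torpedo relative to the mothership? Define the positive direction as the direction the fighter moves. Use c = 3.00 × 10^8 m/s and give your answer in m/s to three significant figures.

1.97 × 10^8 m/s

In units of c (dividing by 3.00 × 10^8 m/s): v = 0.243, u' = 0.490.
u = (u' + v)/(1 + u'v/c²):
u = (0.490 + 0.243) / (1 + 0.490·0.243) = 0.7333/1.1192 = 0.6552
Converting back: u = 0.6552 × 3.00 × 10^8 m/s.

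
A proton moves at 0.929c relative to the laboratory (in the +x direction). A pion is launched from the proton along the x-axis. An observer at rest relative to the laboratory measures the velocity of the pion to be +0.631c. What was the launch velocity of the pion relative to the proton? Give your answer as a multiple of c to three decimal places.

-0.720c

Invert the composition law: u' = (u − v)/(1 − uv/c²).
u' = (0.631 − 0.929) / (1 − (0.631)(0.929)) = -0.2980/0.4138 = -0.7202.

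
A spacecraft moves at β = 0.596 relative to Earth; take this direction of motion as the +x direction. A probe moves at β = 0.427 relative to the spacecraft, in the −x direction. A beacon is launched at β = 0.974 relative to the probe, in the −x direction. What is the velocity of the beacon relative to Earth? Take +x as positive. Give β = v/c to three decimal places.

β = -0.959

Apply u = (u' + v)/(1 + u'v/c²) successively, working outward toward Earth.
Start: velocity of the spacecraft relative to Earth = 0.5960c.
Compose with the probe (u' = -0.427 in the spacecraft frame): u_1 = (-0.427 + 0.596) / (1 + (-0.427)·0.596) = 0.1690/0.7455 = 0.2267.
Compose with the beacon (u' = -0.974 in the probe frame): u_2 = (-0.974 + 0.227) / (1 + (-0.974)·0.227) = -0.7473/0.7792 = -0.9591.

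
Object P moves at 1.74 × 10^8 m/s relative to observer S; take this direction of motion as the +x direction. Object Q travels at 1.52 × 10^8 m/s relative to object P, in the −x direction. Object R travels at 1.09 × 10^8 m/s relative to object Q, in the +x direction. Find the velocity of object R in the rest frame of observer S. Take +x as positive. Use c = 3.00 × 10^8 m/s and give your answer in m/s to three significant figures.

+1.35 × 10^8 m/s

Apply u = (u' + v)/(1 + u'v/c²) successively, working outward toward observer S.
(Dividing each given speed by c = 3.00 × 10^8 m/s to work in units of c.)
Start: velocity of object P relative to observer S = 0.5800c.
Compose with object Q (u' = -0.507 in object P frame): u_1 = (-0.507 + 0.580) / (1 + (-0.507)·0.580) = 0.0733/0.7061 = 0.1039.
Compose with object R (u' = 0.363 in object Q frame): u_2 = (0.363 + 0.104) / (1 + 0.363·0.104) = 0.4672/1.0377 = 0.4502.
So u = 0.4502 × 3.00 × 10^8 m/s.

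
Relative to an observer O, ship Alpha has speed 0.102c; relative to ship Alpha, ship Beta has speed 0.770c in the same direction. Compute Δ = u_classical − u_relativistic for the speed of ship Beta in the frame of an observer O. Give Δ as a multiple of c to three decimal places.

Δ = 0.063c

Galilean: u_cl = 0.770 + 0.102 = 0.8720.
Relativistic: u_rel = (0.770 + 0.102) / (1 + 0.770·0.102) = 0.8720/1.0785 = 0.8085.
Δ = 0.8720 − 0.8085 = 0.0635.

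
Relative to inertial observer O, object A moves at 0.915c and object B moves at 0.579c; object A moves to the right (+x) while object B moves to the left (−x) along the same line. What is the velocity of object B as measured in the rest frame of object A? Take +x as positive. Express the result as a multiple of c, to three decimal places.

-0.977c

β_A = 0.915, β_B = -0.579.
Transform to A's frame with the inverse velocity-addition law: u' = (u − v)/(1 − uv/c²), taking u = β_B and v = β_A.
u' = (-0.579 − 0.915) / (1 − (0.915)(-0.579)) = -1.4940/1.5298 = -0.9766.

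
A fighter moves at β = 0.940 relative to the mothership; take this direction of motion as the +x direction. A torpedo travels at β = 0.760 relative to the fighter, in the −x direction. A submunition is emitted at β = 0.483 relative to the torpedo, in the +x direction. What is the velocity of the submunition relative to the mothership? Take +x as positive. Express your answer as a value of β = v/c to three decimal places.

β = +0.853

Apply u = (u' + v)/(1 + u'v/c²) successively, working outward toward the mothership.
Start: velocity of the fighter relative to the mothership = 0.9400c.
Compose with the torpedo (u' = -0.760 in the fighter frame): u_1 = (-0.760 + 0.940) / (1 + (-0.760)·0.940) = 0.1800/0.2856 = 0.6303.
Compose with the submunition (u' = 0.483 in the torpedo frame): u_2 = (0.483 + 0.630) / (1 + 0.483·0.630) = 1.1133/1.3044 = 0.8535.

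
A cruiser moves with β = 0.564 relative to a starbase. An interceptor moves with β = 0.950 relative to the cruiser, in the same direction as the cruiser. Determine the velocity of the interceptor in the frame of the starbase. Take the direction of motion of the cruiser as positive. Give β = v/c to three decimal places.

With v = 0.564 and u' = 0.950 (in units of c),
u = (u' + v)/(1 + u'v/c²):
u = (0.950 + 0.564) / (1 + 0.950·0.564) = 1.5140/1.5358 = 0.9858
(Galilean addition would give +1.514c, exceeding c.)

β = 0.986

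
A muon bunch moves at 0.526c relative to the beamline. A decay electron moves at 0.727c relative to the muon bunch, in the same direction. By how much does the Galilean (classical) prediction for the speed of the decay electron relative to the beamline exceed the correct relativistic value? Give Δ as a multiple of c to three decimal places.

Galilean: u_cl = 0.727 + 0.526 = 1.2530.
Relativistic: u_rel = (0.727 + 0.526) / (1 + 0.727·0.526) = 1.2530/1.3824 = 0.9064.
Δ = 1.2530 − 0.9064 = 0.3466.
(The classical prediction exceeds c; the relativistic result does not.)

Δ = 0.347c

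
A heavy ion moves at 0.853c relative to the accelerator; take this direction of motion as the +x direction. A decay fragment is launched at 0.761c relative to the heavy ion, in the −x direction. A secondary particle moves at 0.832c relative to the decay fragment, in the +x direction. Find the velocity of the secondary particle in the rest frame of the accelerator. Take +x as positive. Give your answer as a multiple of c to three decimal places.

Apply u = (u' + v)/(1 + u'v/c²) successively, working outward toward the accelerator.
Start: velocity of the heavy ion relative to the accelerator = 0.8530c.
Compose with the decay fragment (u' = -0.761 in the heavy ion frame): u_1 = (-0.761 + 0.853) / (1 + (-0.761)·0.853) = 0.0920/0.3509 = 0.2622.
Compose with the secondary particle (u' = 0.832 in the decay fragment frame): u_2 = (0.832 + 0.262) / (1 + 0.832·0.262) = 1.0942/1.2182 = 0.8982.

+0.898c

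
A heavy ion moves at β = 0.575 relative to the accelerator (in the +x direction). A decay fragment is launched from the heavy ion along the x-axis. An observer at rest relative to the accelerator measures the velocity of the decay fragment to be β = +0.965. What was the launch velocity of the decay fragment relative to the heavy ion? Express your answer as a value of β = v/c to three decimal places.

β = +0.876

Invert the composition law: u' = (u − v)/(1 − uv/c²).
u' = (0.965 − 0.575) / (1 − (0.965)(0.575)) = 0.3900/0.4451 = 0.8762.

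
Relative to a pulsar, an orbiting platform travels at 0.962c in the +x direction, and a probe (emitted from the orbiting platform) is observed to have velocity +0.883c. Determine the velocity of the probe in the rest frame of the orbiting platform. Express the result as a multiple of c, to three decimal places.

Invert the composition law: u' = (u − v)/(1 − uv/c²).
u' = (0.883 − 0.962) / (1 − (0.883)(0.962)) = -0.0790/0.1506 = -0.5247.

-0.525c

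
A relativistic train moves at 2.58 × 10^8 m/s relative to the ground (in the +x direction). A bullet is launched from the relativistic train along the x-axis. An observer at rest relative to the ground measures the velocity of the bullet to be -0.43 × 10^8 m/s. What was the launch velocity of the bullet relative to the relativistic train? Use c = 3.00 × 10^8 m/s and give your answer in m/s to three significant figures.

-2.68 × 10^8 m/s

v = 0.860c, u = -0.143c.
Invert the composition law: u' = (u − v)/(1 − uv/c²).
u' = (-0.143 − 0.860) / (1 − (-0.143)(0.860)) = -1.0033/1.1233 = -0.8932.
u' = -0.8932 × 3.00 × 10^8 m/s.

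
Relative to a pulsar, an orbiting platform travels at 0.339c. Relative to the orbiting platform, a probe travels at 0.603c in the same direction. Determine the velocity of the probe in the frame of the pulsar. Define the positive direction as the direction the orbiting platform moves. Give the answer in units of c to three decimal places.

With v = 0.339 and u' = 0.603 (in units of c),
u = (u' + v)/(1 + u'v/c²):
u = (0.603 + 0.339) / (1 + 0.603·0.339) = 0.9420/1.2044 = 0.7821
(Galilean addition would give +0.942c.)

0.782c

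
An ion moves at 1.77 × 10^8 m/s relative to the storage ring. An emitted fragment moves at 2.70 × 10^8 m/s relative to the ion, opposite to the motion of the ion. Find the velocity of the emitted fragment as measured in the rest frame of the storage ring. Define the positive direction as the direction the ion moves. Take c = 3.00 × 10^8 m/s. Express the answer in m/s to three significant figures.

In units of c (dividing by 3.00 × 10^8 m/s): v = 0.590, u' = -0.900.
u = (u' + v)/(1 + u'v/c²):
u = (-0.900 + 0.590) / (1 + (-0.900)·0.590) = -0.3100/0.4690 = -0.6610
(Galilean addition would give -0.310c.)
Converting back: u = -0.6610 × 3.00 × 10^8 m/s.

-1.98 × 10^8 m/s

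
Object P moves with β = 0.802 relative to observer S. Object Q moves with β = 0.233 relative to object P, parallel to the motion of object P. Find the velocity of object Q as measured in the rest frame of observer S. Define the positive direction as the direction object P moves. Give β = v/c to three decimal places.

β = 0.872

With v = 0.802 and u' = 0.233 (in units of c),
u = (u' + v)/(1 + u'v/c²):
u = (0.233 + 0.802) / (1 + 0.233·0.802) = 1.0350/1.1869 = 0.8720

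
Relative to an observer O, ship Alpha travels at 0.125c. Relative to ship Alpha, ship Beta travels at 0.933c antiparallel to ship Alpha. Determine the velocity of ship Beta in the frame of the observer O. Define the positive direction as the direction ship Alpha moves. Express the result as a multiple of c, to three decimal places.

-0.915c

With v = 0.125 and u' = -0.933 (in units of c),
u = (u' + v)/(1 + u'v/c²):
u = (-0.933 + 0.125) / (1 + (-0.933)·0.125) = -0.8080/0.8834 = -0.9147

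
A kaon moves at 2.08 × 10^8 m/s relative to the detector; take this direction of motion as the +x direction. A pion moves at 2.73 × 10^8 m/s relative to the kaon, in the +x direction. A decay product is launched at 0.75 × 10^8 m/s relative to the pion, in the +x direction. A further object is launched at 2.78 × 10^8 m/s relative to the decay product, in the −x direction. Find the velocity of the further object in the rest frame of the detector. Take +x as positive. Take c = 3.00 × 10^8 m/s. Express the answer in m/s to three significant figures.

+2.29 × 10^8 m/s

Apply u = (u' + v)/(1 + u'v/c²) successively, working outward toward the detector.
(Dividing each given speed by c = 3.00 × 10^8 m/s to work in units of c.)
Start: velocity of the kaon relative to the detector = 0.6933c.
Compose with the pion (u' = 0.910 in the kaon frame): u_1 = (0.910 + 0.693) / (1 + 0.910·0.693) = 1.6033/1.6309 = 0.9831.
Compose with the decay product (u' = 0.250 in the pion frame): u_2 = (0.250 + 0.983) / (1 + 0.250·0.983) = 1.2331/1.2458 = 0.9898.
Compose with the further object (u' = -0.927 in the decay product frame): u_3 = (-0.927 + 0.990) / (1 + (-0.927)·0.990) = 0.0631/0.0828 = 0.7629.
So u = 0.7629 × 3.00 × 10^8 m/s.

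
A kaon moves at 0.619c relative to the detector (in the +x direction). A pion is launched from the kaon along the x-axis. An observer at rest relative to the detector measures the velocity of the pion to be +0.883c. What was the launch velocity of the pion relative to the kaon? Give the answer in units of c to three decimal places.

+0.582c

Invert the composition law: u' = (u − v)/(1 − uv/c²).
u' = (0.883 − 0.619) / (1 − (0.883)(0.619)) = 0.2640/0.4534 = 0.5822.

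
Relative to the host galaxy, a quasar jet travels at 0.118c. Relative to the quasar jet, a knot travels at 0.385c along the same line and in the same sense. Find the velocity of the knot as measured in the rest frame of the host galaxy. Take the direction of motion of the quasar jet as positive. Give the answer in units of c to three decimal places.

With v = 0.118 and u' = 0.385 (in units of c),
u = (u' + v)/(1 + u'v/c²):
u = (0.385 + 0.118) / (1 + 0.385·0.118) = 0.5030/1.0454 = 0.4811

0.481c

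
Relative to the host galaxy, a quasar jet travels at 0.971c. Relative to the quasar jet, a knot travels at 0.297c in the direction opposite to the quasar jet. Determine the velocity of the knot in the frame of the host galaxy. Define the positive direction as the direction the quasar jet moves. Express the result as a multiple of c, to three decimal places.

With v = 0.971 and u' = -0.297 (in units of c),
u = (u' + v)/(1 + u'v/c²):
u = (-0.297 + 0.971) / (1 + (-0.297)·0.971) = 0.6740/0.7116 = 0.9471
(Galilean addition would give +0.674c.)

+0.947c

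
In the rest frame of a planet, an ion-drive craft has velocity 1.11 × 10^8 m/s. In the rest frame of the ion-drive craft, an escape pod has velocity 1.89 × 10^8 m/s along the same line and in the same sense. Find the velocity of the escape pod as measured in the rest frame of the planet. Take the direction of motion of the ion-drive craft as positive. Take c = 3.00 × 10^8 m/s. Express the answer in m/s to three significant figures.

In units of c (dividing by 3.00 × 10^8 m/s): v = 0.370, u' = 0.630.
u = (u' + v)/(1 + u'v/c²):
u = (0.630 + 0.370) / (1 + 0.630·0.370) = 1.0000/1.2331 = 0.8110
(Galilean addition would give +1.000c, exceeding c.)
Converting back: u = 0.8110 × 3.00 × 10^8 m/s.

2.43 × 10^8 m/s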